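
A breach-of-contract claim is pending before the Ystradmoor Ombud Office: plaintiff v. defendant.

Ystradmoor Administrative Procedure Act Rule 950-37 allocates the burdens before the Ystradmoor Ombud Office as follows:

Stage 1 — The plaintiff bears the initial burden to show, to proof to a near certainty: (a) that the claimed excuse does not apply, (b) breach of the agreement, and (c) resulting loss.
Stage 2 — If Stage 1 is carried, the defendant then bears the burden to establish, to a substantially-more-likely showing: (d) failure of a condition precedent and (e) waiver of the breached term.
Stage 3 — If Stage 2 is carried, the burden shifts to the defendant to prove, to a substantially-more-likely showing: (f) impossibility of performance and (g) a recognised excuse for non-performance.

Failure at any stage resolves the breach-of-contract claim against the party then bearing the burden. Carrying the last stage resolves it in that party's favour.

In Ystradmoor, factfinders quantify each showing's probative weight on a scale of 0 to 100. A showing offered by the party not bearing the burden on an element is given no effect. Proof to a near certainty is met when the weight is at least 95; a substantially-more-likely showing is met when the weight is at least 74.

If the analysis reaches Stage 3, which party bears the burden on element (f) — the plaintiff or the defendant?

Stage 3's rule assigns the burden to the defendant (to a substantially-more-likely showing).

defendant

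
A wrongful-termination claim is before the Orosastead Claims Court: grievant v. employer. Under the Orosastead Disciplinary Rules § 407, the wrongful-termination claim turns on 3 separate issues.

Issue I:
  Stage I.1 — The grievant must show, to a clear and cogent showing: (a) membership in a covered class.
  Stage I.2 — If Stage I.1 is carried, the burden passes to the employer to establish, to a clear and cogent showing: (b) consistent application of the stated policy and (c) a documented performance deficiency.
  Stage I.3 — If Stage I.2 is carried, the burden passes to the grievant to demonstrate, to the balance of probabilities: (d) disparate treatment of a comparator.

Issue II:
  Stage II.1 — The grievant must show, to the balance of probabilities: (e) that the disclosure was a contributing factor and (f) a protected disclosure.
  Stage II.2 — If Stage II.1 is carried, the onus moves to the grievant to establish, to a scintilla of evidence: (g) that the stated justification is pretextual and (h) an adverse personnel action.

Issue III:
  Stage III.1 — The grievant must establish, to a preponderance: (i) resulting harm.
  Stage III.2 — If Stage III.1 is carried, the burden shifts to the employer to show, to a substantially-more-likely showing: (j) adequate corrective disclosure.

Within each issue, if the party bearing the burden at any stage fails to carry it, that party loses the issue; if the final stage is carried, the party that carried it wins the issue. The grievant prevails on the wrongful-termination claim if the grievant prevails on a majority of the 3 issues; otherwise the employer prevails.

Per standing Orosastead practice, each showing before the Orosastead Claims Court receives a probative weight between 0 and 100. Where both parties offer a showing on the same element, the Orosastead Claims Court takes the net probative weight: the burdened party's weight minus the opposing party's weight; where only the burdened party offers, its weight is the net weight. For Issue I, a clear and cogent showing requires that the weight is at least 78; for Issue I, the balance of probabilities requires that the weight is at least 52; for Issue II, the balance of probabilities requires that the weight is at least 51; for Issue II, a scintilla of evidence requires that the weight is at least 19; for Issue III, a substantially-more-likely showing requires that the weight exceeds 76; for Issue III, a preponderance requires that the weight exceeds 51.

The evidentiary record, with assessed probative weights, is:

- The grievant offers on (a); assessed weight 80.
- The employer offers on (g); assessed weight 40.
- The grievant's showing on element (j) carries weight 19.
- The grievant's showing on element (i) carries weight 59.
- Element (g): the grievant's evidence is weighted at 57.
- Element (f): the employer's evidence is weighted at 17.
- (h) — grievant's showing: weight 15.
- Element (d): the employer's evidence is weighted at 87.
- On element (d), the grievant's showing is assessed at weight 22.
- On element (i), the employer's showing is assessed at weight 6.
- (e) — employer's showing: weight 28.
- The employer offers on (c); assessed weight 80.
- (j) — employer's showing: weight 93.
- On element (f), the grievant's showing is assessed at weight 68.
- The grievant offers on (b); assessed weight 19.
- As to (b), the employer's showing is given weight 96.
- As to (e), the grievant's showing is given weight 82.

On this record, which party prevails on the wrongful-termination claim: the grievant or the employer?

— Issue I —
At Stage I.1 the grievant must meet a clear and cogent showing (weight is at least 78): on (a) the weight is 80, which does reach 78, so (a) meets the standard.
  Stage I.1 carried; the burden shifts to the employer.
At Stage I.2 the employer must meet a clear and cogent showing (weight is at least 78): on (b) the weight is 96 less the opposing 19 gives net 77, which does not reach 78, so (b) does not meet the standard; on (c) the weight is 80, ≥ 78, so (c) meets the standard.
  The employer does not carry Stage I.2.
So the grievant prevails on this issue.
— Issue II —
Stage II.1 — burden on grievant; standard: the balance of probabilities (weight is at least 51).
    (e): 82 − 28 = 54 ≥ 51 [met]
    (f): 68 − 17 = 51 ≥ 51 [met]
  Stage II.1 is satisfied; the grievant continues to bear the burden.
Stage II.2 — burden on grievant; standard: a scintilla of evidence (weight is at least 19).
    (g): 57 − 40 = 17 < 19 [not met]
    (h): 15 < 19 [not met]
  Not every element is met, so the grievant fails to carry Stage II.2.
The employer prevails on this issue.
— Issue III —
Stage III.1 — burden on grievant; standard: a preponderance (weight exceeds 51).
    (i): 59 − 6 = 53 > 51 [met]
  All elements met. The burden passes to the employer.
Stage III.2 — burden on employer; standard: a substantially-more-likely showing (weight exceeds 76).
    (j): 93 − 19 = 74 ≤ 76 [not met]
  Not every element is met, so the employer fails to carry Stage III.2.
The grievant prevails on this issue.
Per-issue: Issue I → grievant; Issue II → employer; Issue III → grievant. The grievant must prevail on a majority of issues; overall, the grievant prevails.

grievant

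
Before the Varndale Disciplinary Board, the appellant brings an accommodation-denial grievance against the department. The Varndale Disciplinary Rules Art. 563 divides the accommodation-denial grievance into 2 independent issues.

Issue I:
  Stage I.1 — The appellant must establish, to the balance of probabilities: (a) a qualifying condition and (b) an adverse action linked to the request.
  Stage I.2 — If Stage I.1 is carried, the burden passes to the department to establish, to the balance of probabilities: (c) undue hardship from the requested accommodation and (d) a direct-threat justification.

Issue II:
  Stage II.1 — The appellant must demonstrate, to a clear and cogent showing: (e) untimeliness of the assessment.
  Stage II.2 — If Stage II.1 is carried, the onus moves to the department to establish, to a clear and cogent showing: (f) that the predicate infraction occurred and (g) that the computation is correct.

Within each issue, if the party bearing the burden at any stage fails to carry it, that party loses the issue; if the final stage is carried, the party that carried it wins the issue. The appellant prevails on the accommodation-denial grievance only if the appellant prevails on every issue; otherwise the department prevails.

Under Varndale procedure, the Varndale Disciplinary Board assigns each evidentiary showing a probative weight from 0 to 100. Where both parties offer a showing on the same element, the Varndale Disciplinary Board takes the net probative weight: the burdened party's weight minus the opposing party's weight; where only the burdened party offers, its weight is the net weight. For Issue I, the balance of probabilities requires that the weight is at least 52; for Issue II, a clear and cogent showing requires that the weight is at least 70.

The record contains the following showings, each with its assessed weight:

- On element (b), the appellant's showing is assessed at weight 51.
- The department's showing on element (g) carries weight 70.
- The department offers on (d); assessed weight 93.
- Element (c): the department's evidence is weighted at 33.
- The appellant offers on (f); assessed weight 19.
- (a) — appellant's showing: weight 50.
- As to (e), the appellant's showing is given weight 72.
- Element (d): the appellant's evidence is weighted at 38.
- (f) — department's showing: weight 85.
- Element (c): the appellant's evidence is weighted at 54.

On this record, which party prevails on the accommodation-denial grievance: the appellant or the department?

department

— Issue I —
At Stage I.1 the appellant must meet the balance of probabilities (weight is at least 52): on (a) the weight is 50, < 52, so (a) does not meet the standard; on (b) the weight is 51, which does not reach 52, so (b) does not meet the standard.
  The appellant does not carry Stage I.1.
So the department prevails on this issue.
— Issue II —
Stage II.1 (appellant, a clear and cogent showing, weight is at least 70): (e) 72 ≥ 70 — meets.
  Stage II.1 is satisfied; the onus moves to the department.
Stage II.2 (department, a clear and cogent showing, weight is at least 70): (f) net 85−19=66 < 70 — fails; (g) 70 ≥ 70 — meets.
  Not every element is met, so the department fails to carry Stage II.2.
So the appellant prevails on this issue.
Per-issue: Issue I → department; Issue II → appellant. The appellant must prevail on every issue; overall, the department prevails.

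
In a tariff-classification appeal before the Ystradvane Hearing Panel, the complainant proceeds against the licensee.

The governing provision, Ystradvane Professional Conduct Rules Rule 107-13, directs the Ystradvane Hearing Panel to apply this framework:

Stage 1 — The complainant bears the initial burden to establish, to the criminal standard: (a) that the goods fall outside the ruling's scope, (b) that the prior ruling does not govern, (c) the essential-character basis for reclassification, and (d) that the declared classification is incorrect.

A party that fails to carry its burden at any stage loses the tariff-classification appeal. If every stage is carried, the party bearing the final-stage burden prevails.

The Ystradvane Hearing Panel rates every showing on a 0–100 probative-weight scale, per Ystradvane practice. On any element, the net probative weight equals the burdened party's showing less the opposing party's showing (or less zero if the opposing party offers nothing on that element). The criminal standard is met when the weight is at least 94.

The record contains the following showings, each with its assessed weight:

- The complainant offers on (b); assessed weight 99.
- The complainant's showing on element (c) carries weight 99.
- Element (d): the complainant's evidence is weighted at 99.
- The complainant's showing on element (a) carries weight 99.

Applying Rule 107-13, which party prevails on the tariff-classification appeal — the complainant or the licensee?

complainant

At Stage 1 the complainant must meet the criminal standard (weight is at least 94): on (a) the weight is 99, which does reach 94, so (a) meets the standard; on (b) the weight is 99, which does reach 94, so (b) meets the standard; on (c) the weight is 99, ≥ 94, so (c) meets the standard; on (d) the weight is 99, which does reach 94, so (d) meets the standard.
  All elements met at the final stage.
All stages carried — the complainant prevails.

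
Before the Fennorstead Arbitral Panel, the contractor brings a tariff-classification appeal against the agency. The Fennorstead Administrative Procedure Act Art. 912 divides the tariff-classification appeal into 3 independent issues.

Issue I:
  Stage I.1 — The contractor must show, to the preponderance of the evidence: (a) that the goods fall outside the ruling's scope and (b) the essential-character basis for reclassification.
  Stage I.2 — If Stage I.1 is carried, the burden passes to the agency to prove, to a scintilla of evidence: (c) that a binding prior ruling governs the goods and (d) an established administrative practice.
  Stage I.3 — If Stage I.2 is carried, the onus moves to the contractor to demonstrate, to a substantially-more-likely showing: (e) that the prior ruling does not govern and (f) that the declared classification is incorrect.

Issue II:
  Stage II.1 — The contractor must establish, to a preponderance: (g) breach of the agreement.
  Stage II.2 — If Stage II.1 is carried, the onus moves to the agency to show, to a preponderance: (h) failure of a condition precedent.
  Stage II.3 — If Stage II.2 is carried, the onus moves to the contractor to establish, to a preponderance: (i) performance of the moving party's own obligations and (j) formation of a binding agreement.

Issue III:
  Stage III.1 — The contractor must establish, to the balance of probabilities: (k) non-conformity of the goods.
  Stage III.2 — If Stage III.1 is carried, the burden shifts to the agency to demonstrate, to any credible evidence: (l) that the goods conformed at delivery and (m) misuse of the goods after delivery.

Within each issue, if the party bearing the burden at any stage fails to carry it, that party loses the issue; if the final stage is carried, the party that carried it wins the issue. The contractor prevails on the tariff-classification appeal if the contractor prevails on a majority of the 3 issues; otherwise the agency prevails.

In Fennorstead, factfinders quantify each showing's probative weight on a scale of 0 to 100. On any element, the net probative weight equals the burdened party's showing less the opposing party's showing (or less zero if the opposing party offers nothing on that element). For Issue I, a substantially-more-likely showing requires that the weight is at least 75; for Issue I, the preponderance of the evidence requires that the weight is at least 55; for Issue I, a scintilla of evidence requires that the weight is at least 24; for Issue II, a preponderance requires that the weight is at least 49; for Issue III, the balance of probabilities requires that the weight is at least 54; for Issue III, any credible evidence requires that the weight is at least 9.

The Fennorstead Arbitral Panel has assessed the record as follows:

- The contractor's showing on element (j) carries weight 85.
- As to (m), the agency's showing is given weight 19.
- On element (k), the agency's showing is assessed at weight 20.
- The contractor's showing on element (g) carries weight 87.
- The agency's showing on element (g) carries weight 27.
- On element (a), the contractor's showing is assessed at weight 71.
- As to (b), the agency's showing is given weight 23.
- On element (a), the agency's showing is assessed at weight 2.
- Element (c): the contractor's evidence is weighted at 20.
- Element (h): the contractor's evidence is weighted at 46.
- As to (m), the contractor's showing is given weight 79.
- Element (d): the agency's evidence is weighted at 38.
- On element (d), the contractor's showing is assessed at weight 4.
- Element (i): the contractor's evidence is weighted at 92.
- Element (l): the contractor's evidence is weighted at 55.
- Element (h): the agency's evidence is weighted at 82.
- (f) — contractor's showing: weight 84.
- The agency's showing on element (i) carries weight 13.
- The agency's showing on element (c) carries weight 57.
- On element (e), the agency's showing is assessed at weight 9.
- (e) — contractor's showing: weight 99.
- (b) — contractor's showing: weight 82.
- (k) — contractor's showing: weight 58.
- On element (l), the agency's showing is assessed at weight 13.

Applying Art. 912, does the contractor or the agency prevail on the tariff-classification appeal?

— Issue I —
At Stage I.1 the contractor must meet the preponderance of the evidence (weight is at least 55): on (a) the weight is 71 less the opposing 2 gives net 69, ≥ 55, so (a) meets the standard; on (b) the weight is 82 less the opposing 23 gives net 59, which does reach 55, so (b) meets the standard.
  Stage I.1 carried; the burden shifts to the agency.
At Stage I.2 the agency must meet a scintilla of evidence (weight is at least 24): on (c) the weight is 57 less the opposing 20 gives net 37, ≥ 24, so (c) meets the standard; on (d) the weight is 38 less the opposing 4 gives net 34, ≥ 24, so (d) meets the standard.
  Stage I.2 is satisfied; the onus moves to the contractor.
At Stage I.3 the contractor must meet a substantially-more-likely showing (weight is at least 75): on (e) the weight is 99 less the opposing 9 gives net 90, which does reach 75, so (e) meets the standard; on (f) the weight is 84, ≥ 75, so (f) meets the standard.
  Stage I.3 carried; the final stage is satisfied.
All stages carried — the contractor prevails on this issue.
— Issue II —
Stage II.1 (contractor, a preponderance, weight is at least 49): (g) net 87−27=60 ≥ 49 — meets.
  The contractor carries Stage II.1; the agency now bears the burden.
Stage II.2 (agency, a preponderance, weight is at least 49): (h) net 82−46=36 < 49 — fails.
  Stage II.2 not carried; the agency fails its burden.
The contractor prevails on this issue.
— Issue III —
At Stage III.1 the contractor must meet the balance of probabilities (weight is at least 54): on (k) the weight is 58 less the opposing 20 gives net 38, < 54, so (k) does not meet the standard.
  Stage III.1 not carried; the contractor fails its burden.
The agency prevails on this issue.
Per-issue: Issue I → contractor; Issue II → contractor; Issue III → agency. The contractor must prevail on a majority of issues; overall, the contractor prevails.

contractor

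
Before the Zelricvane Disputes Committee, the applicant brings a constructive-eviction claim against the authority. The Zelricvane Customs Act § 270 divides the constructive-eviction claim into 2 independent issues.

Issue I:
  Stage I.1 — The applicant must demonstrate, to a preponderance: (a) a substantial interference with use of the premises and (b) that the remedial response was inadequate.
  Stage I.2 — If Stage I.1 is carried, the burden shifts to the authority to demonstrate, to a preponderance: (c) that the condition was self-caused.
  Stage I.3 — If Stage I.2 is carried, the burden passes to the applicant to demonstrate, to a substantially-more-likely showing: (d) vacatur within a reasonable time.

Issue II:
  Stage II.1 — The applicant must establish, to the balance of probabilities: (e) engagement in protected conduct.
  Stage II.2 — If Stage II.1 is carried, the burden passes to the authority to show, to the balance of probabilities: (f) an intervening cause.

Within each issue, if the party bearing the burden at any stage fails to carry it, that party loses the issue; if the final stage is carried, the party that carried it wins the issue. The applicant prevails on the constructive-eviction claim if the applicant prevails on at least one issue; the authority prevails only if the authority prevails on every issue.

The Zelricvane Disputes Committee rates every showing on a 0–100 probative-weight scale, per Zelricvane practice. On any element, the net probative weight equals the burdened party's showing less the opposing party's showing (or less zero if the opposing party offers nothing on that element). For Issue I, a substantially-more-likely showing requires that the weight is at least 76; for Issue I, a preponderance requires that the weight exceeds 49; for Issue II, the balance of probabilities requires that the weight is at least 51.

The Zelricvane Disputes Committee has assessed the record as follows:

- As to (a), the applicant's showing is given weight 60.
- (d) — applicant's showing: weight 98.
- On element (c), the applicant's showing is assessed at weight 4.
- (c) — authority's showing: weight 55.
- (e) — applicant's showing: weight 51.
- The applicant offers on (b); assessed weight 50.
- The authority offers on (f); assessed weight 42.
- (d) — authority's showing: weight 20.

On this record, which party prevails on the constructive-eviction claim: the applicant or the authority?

applicant

— Issue I —
At Stage I.1 the applicant must meet a preponderance (weight exceeds 49): on (a) the weight is 60, which does exceed 49, so (a) meets the standard; on (b) the weight is 50, which does exceed 49, so (b) meets the standard.
  Stage I.1 is satisfied; the onus moves to the authority.
At Stage I.2 the authority must meet a preponderance (weight exceeds 49): on (c) the weight is 55 less the opposing 4 gives net 51, > 49, so (c) meets the standard.
  Stage I.2 is satisfied; the onus moves to the applicant.
At Stage I.3 the applicant must meet a substantially-more-likely showing (weight is at least 76): on (d) the weight is 98 less the opposing 20 gives net 78, which does reach 76, so (d) meets the standard.
  Stage I.3 carried; the final stage is satisfied.
Every stage carried; the applicant prevails on this issue.
— Issue II —
At Stage II.1 the applicant must meet the balance of probabilities (weight is at least 51): on (e) the weight is 51, ≥ 51, so (e) meets the standard.
  All elements met. The burden passes to the authority.
At Stage II.2 the authority must meet the balance of probabilities (weight is at least 51): on (f) the weight is 42, which does not reach 51, so (f) does not meet the standard.
  Not every element is met, so the authority fails to carry Stage II.2.
The analysis ends at Stage II.2; the applicant prevails on this issue.
Per-issue: Issue I → applicant; Issue II → applicant. The applicant must prevail on at least one issue; overall, the applicant prevails.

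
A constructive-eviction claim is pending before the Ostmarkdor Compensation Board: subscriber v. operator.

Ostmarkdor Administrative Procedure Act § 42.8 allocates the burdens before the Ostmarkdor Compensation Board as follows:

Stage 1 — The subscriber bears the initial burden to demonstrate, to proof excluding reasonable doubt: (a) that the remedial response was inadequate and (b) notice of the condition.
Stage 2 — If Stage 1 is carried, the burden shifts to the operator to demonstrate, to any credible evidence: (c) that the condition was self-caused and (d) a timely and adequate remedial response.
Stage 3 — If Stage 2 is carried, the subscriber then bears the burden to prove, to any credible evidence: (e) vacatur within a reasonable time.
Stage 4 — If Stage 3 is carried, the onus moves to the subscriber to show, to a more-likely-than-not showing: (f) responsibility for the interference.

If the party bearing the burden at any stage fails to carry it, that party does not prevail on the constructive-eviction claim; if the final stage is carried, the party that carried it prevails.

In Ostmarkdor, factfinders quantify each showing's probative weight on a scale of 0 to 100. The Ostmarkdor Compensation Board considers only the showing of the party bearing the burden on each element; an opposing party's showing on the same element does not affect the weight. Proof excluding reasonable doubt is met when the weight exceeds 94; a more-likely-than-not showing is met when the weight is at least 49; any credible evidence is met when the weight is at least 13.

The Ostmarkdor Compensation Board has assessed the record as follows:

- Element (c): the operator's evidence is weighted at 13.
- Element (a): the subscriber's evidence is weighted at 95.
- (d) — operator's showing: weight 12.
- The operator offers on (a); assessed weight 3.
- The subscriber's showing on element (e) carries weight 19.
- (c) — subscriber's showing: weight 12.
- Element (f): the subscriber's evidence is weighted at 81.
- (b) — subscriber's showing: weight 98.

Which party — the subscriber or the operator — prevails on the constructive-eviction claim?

Stage 1 (subscriber, proof excluding reasonable doubt, weight exceeds 94): (a) 95 (operator's 3 disregarded) > 94 — meets; (b) 98 > 94 — meets.
  Stage 1 carried; the burden shifts to the operator.
Stage 2 (operator, any credible evidence, weight is at least 13): (c) 13 (subscriber's 12 disregarded) ≥ 13 — meets; (d) 12 < 13 — fails.
  Not every element is met, so the operator fails to carry Stage 2.
The analysis ends at Stage 2; the subscriber prevails.

subscriber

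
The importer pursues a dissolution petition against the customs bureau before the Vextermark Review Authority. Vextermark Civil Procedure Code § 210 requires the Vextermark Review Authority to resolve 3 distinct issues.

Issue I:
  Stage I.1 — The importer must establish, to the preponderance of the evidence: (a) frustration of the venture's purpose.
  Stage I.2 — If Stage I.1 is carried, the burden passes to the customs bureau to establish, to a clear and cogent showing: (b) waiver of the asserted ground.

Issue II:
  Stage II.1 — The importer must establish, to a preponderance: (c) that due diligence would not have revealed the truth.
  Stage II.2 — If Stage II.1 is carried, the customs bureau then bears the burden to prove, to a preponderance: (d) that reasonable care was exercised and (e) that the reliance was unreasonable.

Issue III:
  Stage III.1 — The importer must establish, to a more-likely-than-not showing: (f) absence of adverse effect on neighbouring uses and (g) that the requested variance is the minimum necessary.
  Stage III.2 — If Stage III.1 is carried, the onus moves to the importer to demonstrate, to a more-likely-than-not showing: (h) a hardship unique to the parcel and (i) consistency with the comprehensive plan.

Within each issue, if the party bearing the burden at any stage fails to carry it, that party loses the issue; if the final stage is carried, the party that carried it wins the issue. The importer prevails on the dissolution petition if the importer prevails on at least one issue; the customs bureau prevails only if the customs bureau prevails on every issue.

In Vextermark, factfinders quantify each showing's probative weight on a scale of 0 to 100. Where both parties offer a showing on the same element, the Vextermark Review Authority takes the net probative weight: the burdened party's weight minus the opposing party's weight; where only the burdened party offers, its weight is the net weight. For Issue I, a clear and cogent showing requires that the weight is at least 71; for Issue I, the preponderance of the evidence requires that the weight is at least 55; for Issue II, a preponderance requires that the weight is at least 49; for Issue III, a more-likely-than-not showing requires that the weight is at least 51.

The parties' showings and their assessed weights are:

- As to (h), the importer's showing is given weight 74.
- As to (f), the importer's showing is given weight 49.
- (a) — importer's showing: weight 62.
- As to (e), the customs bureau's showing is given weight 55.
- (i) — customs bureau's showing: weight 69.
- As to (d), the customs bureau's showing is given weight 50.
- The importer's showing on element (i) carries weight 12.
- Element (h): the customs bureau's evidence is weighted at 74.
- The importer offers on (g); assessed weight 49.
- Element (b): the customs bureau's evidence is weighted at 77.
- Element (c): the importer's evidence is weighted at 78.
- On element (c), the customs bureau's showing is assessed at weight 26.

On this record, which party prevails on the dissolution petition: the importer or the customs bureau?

— Issue I —
Stage I.1 — burden on importer; standard: the preponderance of the evidence (weight is at least 55).
    (a): 62 ≥ 55 [met]
  Stage I.1 carried; the burden shifts to the customs bureau.
Stage I.2 — burden on customs bureau; standard: a clear and cogent showing (weight is at least 71).
    (b): 77 ≥ 71 [met]
  All elements met at the final stage.
With every stage satisfied, the customs bureau prevails on this issue.
— Issue II —
Stage II.1 (importer, a preponderance, weight is at least 49): (c) net 78−26=52 ≥ 49 — meets.
  The importer carries Stage II.1; the customs bureau now bears the burden.
Stage II.2 (customs bureau, a preponderance, weight is at least 49): (d) 50 ≥ 49 — meets; (e) 55 ≥ 49 — meets.
  Stage II.2 carried; the final stage is satisfied.
All stages carried — the customs bureau prevails on this issue.
— Issue III —
Stage III.1 — burden on importer; standard: a more-likely-than-not showing (weight is at least 51).
    (f): 49 < 51 [not met]
    (g): 49 < 51 [not met]
  Not every element is met, so the importer fails to carry Stage III.1.
So the customs bureau prevails on this issue.
Per-issue: Issue I → customs bureau; Issue II → customs bureau; Issue III → customs bureau. The importer must prevail on at least one issue; overall, the customs bureau prevails.

customs bureau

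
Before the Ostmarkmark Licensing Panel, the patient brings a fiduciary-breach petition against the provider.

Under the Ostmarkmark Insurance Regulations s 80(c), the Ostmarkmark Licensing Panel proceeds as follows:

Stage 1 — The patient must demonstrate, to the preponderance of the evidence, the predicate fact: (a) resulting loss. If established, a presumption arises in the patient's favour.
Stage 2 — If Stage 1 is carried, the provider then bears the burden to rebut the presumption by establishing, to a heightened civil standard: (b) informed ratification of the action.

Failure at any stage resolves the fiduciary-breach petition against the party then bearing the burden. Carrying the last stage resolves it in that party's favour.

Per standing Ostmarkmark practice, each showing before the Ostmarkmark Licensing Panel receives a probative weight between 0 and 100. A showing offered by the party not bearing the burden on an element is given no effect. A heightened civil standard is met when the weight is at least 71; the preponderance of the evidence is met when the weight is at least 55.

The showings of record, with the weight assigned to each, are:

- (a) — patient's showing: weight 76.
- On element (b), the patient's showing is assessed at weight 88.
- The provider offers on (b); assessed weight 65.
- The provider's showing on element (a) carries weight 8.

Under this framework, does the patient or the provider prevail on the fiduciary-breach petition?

patient

Stage 1 (patient, the preponderance of the evidence, weight is at least 55): (a) 76 (provider's 8 disregarded) ≥ 55 — meets.
  The patient carries Stage 1; the provider now bears the burden.
Stage 2 (provider, a heightened civil standard, weight is at least 71): (b) 65 (patient's 88 disregarded) < 71 — fails.
  Not every element is met, so the provider fails to carry Stage 2.
The patient prevails.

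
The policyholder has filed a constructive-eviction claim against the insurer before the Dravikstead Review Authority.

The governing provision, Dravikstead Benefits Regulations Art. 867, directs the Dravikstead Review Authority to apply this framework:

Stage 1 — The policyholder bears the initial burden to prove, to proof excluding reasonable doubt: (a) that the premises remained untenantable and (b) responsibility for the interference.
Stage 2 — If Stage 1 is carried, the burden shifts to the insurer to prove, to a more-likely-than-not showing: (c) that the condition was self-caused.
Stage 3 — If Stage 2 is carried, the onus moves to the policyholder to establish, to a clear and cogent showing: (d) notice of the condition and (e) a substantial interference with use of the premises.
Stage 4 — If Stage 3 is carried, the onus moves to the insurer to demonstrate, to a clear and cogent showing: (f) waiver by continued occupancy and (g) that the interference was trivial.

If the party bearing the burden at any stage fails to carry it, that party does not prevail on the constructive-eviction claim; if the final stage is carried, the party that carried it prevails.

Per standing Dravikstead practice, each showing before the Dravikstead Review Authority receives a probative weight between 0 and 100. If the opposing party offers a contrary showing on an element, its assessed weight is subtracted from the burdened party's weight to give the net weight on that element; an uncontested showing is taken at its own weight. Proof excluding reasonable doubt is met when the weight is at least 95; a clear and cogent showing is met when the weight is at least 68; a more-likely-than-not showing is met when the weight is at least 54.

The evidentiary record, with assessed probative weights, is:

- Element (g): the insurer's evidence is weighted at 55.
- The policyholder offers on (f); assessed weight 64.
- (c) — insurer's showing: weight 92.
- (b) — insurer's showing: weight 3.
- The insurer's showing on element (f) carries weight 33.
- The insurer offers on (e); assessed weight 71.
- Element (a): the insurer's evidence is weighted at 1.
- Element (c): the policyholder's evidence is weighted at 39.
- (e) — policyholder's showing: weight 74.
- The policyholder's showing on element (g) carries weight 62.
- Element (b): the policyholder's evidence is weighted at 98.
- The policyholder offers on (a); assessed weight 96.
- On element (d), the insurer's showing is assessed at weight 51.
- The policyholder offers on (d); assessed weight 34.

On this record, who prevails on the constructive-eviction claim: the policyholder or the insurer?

policyholder

Stage 1 (policyholder, proof excluding reasonable doubt, weight is at least 95): (a) net 96−1=95 ≥ 95 — meets; (b) net 98−3=95 ≥ 95 — meets.
  Stage 1 carried; the burden shifts to the insurer.
Stage 2 (insurer, a more-likely-than-not showing, weight is at least 54): (c) net 92−39=53 < 54 — fails.
  Not every element is met, so the insurer fails to carry Stage 2.
The policyholder prevails.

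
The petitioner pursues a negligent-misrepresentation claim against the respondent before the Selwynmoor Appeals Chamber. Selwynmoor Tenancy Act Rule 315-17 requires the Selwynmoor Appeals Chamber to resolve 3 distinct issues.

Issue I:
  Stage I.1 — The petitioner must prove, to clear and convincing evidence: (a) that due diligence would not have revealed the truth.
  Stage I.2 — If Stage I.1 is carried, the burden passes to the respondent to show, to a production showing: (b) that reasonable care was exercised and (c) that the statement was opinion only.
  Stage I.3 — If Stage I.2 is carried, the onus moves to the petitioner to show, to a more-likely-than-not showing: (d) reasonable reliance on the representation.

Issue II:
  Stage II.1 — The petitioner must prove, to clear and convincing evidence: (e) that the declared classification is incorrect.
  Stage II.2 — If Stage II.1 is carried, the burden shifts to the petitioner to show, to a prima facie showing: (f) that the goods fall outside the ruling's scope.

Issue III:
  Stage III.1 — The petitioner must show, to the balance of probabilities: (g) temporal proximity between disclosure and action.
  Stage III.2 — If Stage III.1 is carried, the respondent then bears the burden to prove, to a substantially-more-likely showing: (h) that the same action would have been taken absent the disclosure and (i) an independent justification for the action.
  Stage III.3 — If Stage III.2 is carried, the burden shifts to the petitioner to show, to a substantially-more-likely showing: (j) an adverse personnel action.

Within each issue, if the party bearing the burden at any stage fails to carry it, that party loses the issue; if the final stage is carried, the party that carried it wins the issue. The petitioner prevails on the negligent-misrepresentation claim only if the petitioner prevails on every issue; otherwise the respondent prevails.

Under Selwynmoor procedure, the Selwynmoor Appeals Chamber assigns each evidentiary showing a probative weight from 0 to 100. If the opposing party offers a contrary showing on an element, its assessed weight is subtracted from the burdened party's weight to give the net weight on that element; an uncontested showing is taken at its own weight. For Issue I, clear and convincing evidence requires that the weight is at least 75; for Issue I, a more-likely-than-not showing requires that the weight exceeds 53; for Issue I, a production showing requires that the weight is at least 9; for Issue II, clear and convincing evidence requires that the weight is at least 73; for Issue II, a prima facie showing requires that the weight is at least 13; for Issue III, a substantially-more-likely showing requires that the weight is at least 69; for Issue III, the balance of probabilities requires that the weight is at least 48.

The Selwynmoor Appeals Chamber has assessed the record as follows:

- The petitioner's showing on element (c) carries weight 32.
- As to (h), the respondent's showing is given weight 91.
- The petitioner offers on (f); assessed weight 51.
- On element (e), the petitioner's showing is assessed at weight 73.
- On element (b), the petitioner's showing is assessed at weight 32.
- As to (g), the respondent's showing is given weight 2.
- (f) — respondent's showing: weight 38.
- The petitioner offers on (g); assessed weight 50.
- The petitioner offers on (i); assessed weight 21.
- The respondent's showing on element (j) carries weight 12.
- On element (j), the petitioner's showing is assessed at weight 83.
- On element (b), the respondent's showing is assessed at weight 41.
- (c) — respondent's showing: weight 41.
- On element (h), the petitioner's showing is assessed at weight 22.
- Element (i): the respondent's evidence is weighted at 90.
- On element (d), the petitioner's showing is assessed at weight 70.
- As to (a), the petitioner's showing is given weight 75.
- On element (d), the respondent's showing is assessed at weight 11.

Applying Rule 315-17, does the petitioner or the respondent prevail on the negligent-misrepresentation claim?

petitioner

— Issue I —
Stage I.1 — burden on petitioner; standard: clear and convincing evidence (weight is at least 75).
    (a): 75 ≥ 75 [met]
  Stage I.1 carried; the burden shifts to the respondent.
Stage I.2 — burden on respondent; standard: a production showing (weight is at least 9).
    (b): 41 − 32 = 9 ≥ 9 [met]
    (c): 41 − 32 = 9 ≥ 9 [met]
  All elements met. The burden passes to the petitioner.
Stage I.3 — burden on petitioner; standard: a more-likely-than-not showing (weight exceeds 53).
    (d): 70 − 11 = 59 > 53 [met]
  All elements met at the final stage.
All stages carried — the petitioner prevails on this issue.
— Issue II —
At Stage II.1 the petitioner must meet clear and convincing evidence (weight is at least 73): on (e) the weight is 73, ≥ 73, so (e) meets the standard.
  Stage II.1 is satisfied; the petitioner continues to bear the burden.
At Stage II.2 the petitioner must meet a prima facie showing (weight is at least 13): on (f) the weight is 51 less the opposing 38 gives net 13, ≥ 13, so (f) meets the standard.
  The petitioner carries the last stage.
With every stage satisfied, the petitioner prevails on this issue.
— Issue III —
Stage III.1 (petitioner, the balance of probabilities, weight is at least 48): (g) net 50−2=48 ≥ 48 — meets.
  The petitioner carries Stage III.1; the respondent now bears the burden.
Stage III.2 (respondent, a substantially-more-likely showing, weight is at least 69): (h) net 91−22=69 ≥ 69 — meets; (i) net 90−21=69 ≥ 69 — meets.
  Stage III.2 is satisfied; the onus moves to the petitioner.
Stage III.3 (petitioner, a substantially-more-likely showing, weight is at least 69): (j) net 83−12=71 ≥ 69 — meets.
  Stage III.3 carried; the final stage is satisfied.
Every stage carried; the petitioner prevails on this issue.
Per-issue: Issue I → petitioner; Issue II → petitioner; Issue III → petitioner. The petitioner must prevail on every issue; overall, the petitioner prevails.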